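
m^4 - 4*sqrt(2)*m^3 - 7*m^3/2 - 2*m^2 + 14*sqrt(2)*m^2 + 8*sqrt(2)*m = m*(m - 4)*(m + 1/2)*(m - 4*sqrt(2))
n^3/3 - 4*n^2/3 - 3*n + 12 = (n/3 + 1)*(n - 4)*(n - 3)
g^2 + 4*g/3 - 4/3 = (g - 2/3)*(g + 2)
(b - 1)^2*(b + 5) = b^3 + 3*b^2 - 9*b + 5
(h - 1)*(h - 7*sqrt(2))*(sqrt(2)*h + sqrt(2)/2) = sqrt(2)*h^3 - 14*h^2 - sqrt(2)*h^2/2 - sqrt(2)*h/2 + 7*h + 7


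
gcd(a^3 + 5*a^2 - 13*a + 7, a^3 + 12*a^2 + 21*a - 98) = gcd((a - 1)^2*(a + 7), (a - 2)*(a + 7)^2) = a + 7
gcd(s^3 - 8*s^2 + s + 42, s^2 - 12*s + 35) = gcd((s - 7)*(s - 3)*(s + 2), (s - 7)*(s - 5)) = s - 7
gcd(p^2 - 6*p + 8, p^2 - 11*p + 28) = p - 4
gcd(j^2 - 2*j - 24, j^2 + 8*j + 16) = j + 4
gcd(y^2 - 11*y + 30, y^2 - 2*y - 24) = y - 6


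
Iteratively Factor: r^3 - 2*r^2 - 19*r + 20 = (r - 5)*(r^2 + 3*r - 4) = (r - 5)*(r - 1)*(r + 4)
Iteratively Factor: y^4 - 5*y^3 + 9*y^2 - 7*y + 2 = (y - 1)*(y^3 - 4*y^2 + 5*y - 2) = (y - 1)^2*(y^2 - 3*y + 2) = (y - 1)^3*(y - 2)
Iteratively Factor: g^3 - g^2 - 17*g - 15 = (g + 3)*(g^2 - 4*g - 5) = (g - 5)*(g + 3)*(g + 1)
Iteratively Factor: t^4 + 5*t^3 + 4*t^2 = (t)*(t^3 + 5*t^2 + 4*t) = t^2*(t^2 + 5*t + 4) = t^2*(t + 4)*(t + 1)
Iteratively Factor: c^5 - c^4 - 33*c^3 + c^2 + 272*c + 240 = (c - 4)*(c^4 + 3*c^3 - 21*c^2 - 83*c - 60) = (c - 4)*(c + 1)*(c^3 + 2*c^2 - 23*c - 60) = (c - 4)*(c + 1)*(c + 4)*(c^2 - 2*c - 15) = (c - 4)*(c + 1)*(c + 3)*(c + 4)*(c - 5)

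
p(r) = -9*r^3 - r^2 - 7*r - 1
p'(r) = -27*r^2 - 2*r - 7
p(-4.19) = 672.81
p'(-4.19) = -472.63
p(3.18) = -322.79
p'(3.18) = -286.39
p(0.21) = -2.60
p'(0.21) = -8.61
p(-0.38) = 2.01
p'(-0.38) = -10.14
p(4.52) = -884.18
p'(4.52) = -567.66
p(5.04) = -1213.90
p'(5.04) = -702.92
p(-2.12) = 95.10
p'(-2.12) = -124.11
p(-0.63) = 5.26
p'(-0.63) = -16.46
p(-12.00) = 15491.00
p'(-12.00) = -3871.00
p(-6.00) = 1949.00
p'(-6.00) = -967.00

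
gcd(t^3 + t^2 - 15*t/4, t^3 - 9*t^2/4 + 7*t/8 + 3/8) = t - 3/2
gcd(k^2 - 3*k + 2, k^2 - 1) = k - 1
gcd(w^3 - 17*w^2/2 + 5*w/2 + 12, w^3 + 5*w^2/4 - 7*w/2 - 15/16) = w - 3/2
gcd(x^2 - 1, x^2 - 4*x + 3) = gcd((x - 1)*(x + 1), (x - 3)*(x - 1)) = x - 1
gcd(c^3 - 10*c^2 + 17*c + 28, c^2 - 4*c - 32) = 1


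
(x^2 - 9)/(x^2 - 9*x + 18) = (x + 3)/(x - 6)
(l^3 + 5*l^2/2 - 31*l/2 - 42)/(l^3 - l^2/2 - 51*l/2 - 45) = (2*l^2 - l - 28)/(2*l^2 - 7*l - 30)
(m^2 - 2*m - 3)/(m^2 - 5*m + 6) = (m + 1)/(m - 2)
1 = 1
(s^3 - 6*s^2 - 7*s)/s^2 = s - 6 - 7/s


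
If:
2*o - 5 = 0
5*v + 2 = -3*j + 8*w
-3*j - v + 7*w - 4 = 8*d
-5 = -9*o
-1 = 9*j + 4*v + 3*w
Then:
No Solution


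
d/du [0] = 0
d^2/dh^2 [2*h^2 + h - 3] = 4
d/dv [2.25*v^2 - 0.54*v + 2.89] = 4.5*v - 0.54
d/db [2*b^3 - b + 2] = 6*b^2 - 1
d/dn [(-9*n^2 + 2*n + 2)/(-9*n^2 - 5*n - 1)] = (63*n^2 + 54*n + 8)/(81*n^4 + 90*n^3 + 43*n^2 + 10*n + 1)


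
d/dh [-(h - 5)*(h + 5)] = -2*h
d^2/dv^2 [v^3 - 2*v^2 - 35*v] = 6*v - 4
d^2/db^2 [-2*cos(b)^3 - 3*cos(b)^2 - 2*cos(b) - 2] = 7*cos(b)/2 + 6*cos(2*b) + 9*cos(3*b)/2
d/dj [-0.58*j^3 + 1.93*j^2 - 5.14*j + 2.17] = -1.74*j^2 + 3.86*j - 5.14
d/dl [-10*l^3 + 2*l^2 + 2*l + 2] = -30*l^2 + 4*l + 2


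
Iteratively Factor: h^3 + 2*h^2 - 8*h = (h + 4)*(h^2 - 2*h) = (h - 2)*(h + 4)*(h)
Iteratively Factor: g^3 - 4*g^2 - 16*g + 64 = (g - 4)*(g^2 - 16) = (g - 4)^2*(g + 4)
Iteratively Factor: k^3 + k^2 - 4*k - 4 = (k + 2)*(k^2 - k - 2) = (k + 1)*(k + 2)*(k - 2)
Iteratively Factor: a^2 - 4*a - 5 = (a - 5)*(a + 1)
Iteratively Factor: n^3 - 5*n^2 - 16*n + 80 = (n - 4)*(n^2 - n - 20) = (n - 4)*(n + 4)*(n - 5)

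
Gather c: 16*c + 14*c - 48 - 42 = 30*c - 90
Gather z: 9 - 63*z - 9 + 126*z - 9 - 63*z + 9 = 0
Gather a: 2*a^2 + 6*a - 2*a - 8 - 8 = 2*a^2 + 4*a - 16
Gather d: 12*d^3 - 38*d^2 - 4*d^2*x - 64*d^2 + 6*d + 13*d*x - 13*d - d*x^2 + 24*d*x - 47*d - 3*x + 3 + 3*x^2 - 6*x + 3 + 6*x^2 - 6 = 12*d^3 + d^2*(-4*x - 102) + d*(-x^2 + 37*x - 54) + 9*x^2 - 9*x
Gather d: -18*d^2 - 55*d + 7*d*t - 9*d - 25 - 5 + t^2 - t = -18*d^2 + d*(7*t - 64) + t^2 - t - 30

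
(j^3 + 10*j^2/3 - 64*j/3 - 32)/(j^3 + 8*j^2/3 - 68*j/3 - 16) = (3*j + 4)/(3*j + 2)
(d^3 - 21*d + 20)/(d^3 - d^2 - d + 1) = (d^2 + d - 20)/(d^2 - 1)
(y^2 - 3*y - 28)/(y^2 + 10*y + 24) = (y - 7)/(y + 6)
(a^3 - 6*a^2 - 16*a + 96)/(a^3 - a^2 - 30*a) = (a^2 - 16)/(a*(a + 5))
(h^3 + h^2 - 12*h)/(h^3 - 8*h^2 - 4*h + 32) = h*(h^2 + h - 12)/(h^3 - 8*h^2 - 4*h + 32)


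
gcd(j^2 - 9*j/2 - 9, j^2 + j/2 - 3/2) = j + 3/2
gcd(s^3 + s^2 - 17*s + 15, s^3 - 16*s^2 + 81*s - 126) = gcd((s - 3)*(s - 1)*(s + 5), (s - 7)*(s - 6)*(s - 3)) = s - 3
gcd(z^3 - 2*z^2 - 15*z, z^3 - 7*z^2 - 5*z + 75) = z^2 - 2*z - 15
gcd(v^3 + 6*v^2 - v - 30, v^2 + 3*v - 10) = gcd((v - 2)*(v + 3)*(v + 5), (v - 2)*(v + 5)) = v^2 + 3*v - 10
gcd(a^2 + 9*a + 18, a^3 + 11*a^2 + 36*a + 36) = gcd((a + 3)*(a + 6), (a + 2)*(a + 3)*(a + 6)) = a^2 + 9*a + 18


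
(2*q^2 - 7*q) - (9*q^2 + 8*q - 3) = -7*q^2 - 15*q + 3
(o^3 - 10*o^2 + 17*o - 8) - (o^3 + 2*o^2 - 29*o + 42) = -12*o^2 + 46*o - 50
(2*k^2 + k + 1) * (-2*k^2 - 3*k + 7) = -4*k^4 - 8*k^3 + 9*k^2 + 4*k + 7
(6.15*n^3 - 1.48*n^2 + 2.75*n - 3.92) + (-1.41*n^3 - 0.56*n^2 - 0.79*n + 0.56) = 4.74*n^3 - 2.04*n^2 + 1.96*n - 3.36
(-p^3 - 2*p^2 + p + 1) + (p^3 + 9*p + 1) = -2*p^2 + 10*p + 2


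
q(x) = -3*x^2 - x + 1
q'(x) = -6*x - 1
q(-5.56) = -86.18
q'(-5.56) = 32.36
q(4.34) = -59.85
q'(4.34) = -27.04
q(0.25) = 0.56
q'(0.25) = -2.50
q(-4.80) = -63.32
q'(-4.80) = 27.80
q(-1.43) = -3.70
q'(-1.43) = 7.58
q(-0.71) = 0.20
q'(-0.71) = 3.26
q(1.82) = -10.76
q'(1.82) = -11.92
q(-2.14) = -10.60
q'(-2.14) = 11.84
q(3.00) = -29.00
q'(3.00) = -19.00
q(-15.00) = -659.00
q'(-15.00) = 89.00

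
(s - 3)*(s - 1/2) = s^2 - 7*s/2 + 3/2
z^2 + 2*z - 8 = (z - 2)*(z + 4)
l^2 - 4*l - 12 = (l - 6)*(l + 2)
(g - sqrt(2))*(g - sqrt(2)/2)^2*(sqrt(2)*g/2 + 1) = sqrt(2)*g^4/2 - g^3 - 3*sqrt(2)*g^2/4 + 2*g - sqrt(2)/2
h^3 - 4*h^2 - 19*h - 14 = (h - 7)*(h + 1)*(h + 2)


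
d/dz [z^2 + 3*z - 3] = 2*z + 3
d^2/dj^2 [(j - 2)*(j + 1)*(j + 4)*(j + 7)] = 12*j^2 + 60*j + 30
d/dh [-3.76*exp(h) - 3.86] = -3.76*exp(h)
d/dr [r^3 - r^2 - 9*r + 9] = 3*r^2 - 2*r - 9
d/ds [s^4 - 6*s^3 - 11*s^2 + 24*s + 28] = 4*s^3 - 18*s^2 - 22*s + 24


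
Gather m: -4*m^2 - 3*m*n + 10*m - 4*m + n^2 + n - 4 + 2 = -4*m^2 + m*(6 - 3*n) + n^2 + n - 2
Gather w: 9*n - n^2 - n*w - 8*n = -n^2 - n*w + n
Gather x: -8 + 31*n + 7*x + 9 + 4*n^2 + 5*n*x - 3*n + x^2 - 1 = 4*n^2 + 28*n + x^2 + x*(5*n + 7)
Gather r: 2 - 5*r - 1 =1 - 5*r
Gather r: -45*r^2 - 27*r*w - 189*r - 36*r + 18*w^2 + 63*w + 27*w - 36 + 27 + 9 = -45*r^2 + r*(-27*w - 225) + 18*w^2 + 90*w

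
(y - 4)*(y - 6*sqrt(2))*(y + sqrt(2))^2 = y^4 - 4*sqrt(2)*y^3 - 4*y^3 - 22*y^2 + 16*sqrt(2)*y^2 - 12*sqrt(2)*y + 88*y + 48*sqrt(2)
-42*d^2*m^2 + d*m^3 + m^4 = m^2*(-6*d + m)*(7*d + m)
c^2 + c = c*(c + 1)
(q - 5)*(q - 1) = q^2 - 6*q + 5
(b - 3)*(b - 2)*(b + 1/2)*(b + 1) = b^4 - 7*b^3/2 - b^2 + 13*b/2 + 3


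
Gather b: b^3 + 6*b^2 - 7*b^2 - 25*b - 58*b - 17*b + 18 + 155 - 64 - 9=b^3 - b^2 - 100*b + 100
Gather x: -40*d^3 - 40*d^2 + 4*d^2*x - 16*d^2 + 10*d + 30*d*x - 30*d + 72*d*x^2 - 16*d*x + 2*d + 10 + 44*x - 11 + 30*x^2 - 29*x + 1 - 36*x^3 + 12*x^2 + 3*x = -40*d^3 - 56*d^2 - 18*d - 36*x^3 + x^2*(72*d + 42) + x*(4*d^2 + 14*d + 18)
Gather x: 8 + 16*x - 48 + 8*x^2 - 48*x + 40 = 8*x^2 - 32*x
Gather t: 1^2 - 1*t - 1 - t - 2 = -2*t - 2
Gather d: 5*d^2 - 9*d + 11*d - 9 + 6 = 5*d^2 + 2*d - 3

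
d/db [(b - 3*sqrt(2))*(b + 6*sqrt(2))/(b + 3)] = (b^2 + 6*b + 9*sqrt(2) + 36)/(b^2 + 6*b + 9)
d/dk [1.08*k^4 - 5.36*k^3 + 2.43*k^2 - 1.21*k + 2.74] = 4.32*k^3 - 16.08*k^2 + 4.86*k - 1.21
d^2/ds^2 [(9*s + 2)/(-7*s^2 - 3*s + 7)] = 2*(-(9*s + 2)*(14*s + 3)^2 + (189*s + 41)*(7*s^2 + 3*s - 7))/(7*s^2 + 3*s - 7)^3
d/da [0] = 0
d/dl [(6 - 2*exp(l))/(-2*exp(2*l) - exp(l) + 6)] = 2*(-(exp(l) - 3)*(4*exp(l) + 1) + 2*exp(2*l) + exp(l) - 6)*exp(l)/(2*exp(2*l) + exp(l) - 6)^2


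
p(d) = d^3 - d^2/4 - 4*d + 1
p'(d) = 3*d^2 - d/2 - 4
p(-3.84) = -43.95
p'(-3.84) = 42.16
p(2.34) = 3.08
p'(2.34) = 11.26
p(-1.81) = 1.49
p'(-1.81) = 6.73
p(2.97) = 13.11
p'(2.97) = 20.98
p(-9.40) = -814.07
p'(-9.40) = 265.78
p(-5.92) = -191.56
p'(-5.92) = 104.10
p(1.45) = -2.28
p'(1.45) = 1.58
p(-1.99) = 0.09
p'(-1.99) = 8.88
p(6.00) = 184.00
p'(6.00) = 101.00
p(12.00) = 1645.00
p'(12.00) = 422.00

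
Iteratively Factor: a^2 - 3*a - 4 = (a + 1)*(a - 4)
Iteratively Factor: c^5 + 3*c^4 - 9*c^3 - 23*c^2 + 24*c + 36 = (c - 2)*(c^4 + 5*c^3 + c^2 - 21*c - 18) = (c - 2)*(c + 3)*(c^3 + 2*c^2 - 5*c - 6) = (c - 2)*(c + 1)*(c + 3)*(c^2 + c - 6) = (c - 2)*(c + 1)*(c + 3)^2*(c - 2)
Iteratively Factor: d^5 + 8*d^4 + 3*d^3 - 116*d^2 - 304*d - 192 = (d + 3)*(d^4 + 5*d^3 - 12*d^2 - 80*d - 64) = (d - 4)*(d + 3)*(d^3 + 9*d^2 + 24*d + 16) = (d - 4)*(d + 1)*(d + 3)*(d^2 + 8*d + 16) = (d - 4)*(d + 1)*(d + 3)*(d + 4)*(d + 4)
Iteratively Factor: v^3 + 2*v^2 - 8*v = (v - 2)*(v^2 + 4*v) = (v - 2)*(v + 4)*(v)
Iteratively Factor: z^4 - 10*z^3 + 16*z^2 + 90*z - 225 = (z - 3)*(z^3 - 7*z^2 - 5*z + 75) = (z - 5)*(z - 3)*(z^2 - 2*z - 15) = (z - 5)*(z - 3)*(z + 3)*(z - 5)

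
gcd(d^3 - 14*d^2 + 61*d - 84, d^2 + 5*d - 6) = 1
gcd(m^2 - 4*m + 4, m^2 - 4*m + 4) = m^2 - 4*m + 4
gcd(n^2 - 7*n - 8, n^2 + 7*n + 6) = n + 1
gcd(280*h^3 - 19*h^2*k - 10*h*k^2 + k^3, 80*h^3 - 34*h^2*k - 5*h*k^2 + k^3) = 40*h^2 + 3*h*k - k^2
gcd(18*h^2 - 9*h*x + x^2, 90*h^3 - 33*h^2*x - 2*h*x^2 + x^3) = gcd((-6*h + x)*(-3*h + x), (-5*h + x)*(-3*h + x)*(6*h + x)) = -3*h + x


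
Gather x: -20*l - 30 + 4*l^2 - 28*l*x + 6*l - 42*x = 4*l^2 - 14*l + x*(-28*l - 42) - 30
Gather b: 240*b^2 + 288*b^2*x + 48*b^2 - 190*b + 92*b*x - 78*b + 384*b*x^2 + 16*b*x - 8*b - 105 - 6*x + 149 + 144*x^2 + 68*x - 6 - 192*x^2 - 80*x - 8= b^2*(288*x + 288) + b*(384*x^2 + 108*x - 276) - 48*x^2 - 18*x + 30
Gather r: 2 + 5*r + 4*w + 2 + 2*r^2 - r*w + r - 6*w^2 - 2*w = 2*r^2 + r*(6 - w) - 6*w^2 + 2*w + 4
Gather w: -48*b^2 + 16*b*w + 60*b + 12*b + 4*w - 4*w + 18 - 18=-48*b^2 + 16*b*w + 72*b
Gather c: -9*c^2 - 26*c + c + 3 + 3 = -9*c^2 - 25*c + 6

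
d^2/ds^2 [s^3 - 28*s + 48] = 6*s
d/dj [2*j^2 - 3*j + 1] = 4*j - 3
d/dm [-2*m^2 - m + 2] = -4*m - 1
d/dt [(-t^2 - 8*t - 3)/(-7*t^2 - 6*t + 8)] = 2*(-25*t^2 - 29*t - 41)/(49*t^4 + 84*t^3 - 76*t^2 - 96*t + 64)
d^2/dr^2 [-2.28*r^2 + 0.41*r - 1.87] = -4.56000000000000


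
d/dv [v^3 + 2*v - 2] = 3*v^2 + 2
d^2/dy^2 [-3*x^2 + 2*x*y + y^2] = 2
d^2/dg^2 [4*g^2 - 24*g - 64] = 8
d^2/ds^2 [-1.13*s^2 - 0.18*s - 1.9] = -2.26000000000000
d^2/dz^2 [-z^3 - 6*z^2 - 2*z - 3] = -6*z - 12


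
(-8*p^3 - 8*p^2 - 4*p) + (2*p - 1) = -8*p^3 - 8*p^2 - 2*p - 1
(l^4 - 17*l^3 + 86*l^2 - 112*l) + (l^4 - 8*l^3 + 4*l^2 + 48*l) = 2*l^4 - 25*l^3 + 90*l^2 - 64*l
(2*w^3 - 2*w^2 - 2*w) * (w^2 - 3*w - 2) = 2*w^5 - 8*w^4 + 10*w^2 + 4*w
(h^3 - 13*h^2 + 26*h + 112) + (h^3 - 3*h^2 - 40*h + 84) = 2*h^3 - 16*h^2 - 14*h + 196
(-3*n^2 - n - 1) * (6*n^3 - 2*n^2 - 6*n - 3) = -18*n^5 + 14*n^3 + 17*n^2 + 9*n + 3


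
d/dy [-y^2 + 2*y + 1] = 2 - 2*y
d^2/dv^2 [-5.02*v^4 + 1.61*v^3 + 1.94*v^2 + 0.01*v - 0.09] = -60.24*v^2 + 9.66*v + 3.88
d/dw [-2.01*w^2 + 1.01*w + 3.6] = 1.01 - 4.02*w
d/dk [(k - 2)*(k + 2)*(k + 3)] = 3*k^2 + 6*k - 4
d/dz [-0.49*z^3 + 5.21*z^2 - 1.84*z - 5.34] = -1.47*z^2 + 10.42*z - 1.84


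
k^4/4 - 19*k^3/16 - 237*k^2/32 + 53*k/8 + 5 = (k/4 + 1)*(k - 8)*(k - 5/4)*(k + 1/2)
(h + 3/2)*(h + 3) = h^2 + 9*h/2 + 9/2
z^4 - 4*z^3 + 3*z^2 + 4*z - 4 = (z - 2)^2*(z - 1)*(z + 1)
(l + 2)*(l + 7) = l^2 + 9*l + 14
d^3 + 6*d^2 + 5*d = d*(d + 1)*(d + 5)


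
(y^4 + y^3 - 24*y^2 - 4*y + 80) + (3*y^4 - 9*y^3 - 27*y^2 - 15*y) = 4*y^4 - 8*y^3 - 51*y^2 - 19*y + 80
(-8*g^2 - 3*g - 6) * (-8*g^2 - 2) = 64*g^4 + 24*g^3 + 64*g^2 + 6*g + 12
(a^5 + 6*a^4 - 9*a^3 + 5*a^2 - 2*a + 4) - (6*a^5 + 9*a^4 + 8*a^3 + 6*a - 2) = -5*a^5 - 3*a^4 - 17*a^3 + 5*a^2 - 8*a + 6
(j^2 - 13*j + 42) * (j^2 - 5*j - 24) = j^4 - 18*j^3 + 83*j^2 + 102*j - 1008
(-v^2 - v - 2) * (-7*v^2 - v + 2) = 7*v^4 + 8*v^3 + 13*v^2 - 4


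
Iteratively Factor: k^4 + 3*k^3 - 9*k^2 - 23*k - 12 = (k + 1)*(k^3 + 2*k^2 - 11*k - 12) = (k + 1)^2*(k^2 + k - 12) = (k + 1)^2*(k + 4)*(k - 3)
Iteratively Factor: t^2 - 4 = (t + 2)*(t - 2)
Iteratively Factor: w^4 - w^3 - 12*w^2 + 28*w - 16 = (w - 2)*(w^3 + w^2 - 10*w + 8) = (w - 2)*(w - 1)*(w^2 + 2*w - 8) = (w - 2)^2*(w - 1)*(w + 4)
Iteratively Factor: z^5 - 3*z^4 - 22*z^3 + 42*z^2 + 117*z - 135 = (z + 3)*(z^4 - 6*z^3 - 4*z^2 + 54*z - 45) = (z - 1)*(z + 3)*(z^3 - 5*z^2 - 9*z + 45) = (z - 3)*(z - 1)*(z + 3)*(z^2 - 2*z - 15) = (z - 3)*(z - 1)*(z + 3)^2*(z - 5)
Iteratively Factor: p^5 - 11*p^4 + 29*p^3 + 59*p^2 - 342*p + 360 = (p + 3)*(p^4 - 14*p^3 + 71*p^2 - 154*p + 120) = (p - 4)*(p + 3)*(p^3 - 10*p^2 + 31*p - 30) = (p - 4)*(p - 2)*(p + 3)*(p^2 - 8*p + 15) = (p - 5)*(p - 4)*(p - 2)*(p + 3)*(p - 3)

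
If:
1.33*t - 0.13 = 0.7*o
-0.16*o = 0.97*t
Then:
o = -0.14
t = 0.02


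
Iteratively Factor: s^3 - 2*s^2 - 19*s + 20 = (s - 1)*(s^2 - s - 20) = (s - 5)*(s - 1)*(s + 4)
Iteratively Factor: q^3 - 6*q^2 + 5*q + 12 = (q - 3)*(q^2 - 3*q - 4) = (q - 4)*(q - 3)*(q + 1)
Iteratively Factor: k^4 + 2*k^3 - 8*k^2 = (k)*(k^3 + 2*k^2 - 8*k) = k^2*(k^2 + 2*k - 8) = k^2*(k - 2)*(k + 4)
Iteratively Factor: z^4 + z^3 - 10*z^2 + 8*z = (z + 4)*(z^3 - 3*z^2 + 2*z) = (z - 2)*(z + 4)*(z^2 - z) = z*(z - 2)*(z + 4)*(z - 1)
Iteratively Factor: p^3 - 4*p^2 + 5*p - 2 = (p - 2)*(p^2 - 2*p + 1) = (p - 2)*(p - 1)*(p - 1)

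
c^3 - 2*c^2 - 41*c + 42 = (c - 7)*(c - 1)*(c + 6)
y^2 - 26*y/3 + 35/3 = (y - 7)*(y - 5/3)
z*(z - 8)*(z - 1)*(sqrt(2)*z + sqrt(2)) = sqrt(2)*z^4 - 8*sqrt(2)*z^3 - sqrt(2)*z^2 + 8*sqrt(2)*z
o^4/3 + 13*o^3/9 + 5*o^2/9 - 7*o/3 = o*(o/3 + 1)*(o - 1)*(o + 7/3)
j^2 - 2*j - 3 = (j - 3)*(j + 1)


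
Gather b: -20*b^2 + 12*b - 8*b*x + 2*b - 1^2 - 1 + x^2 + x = -20*b^2 + b*(14 - 8*x) + x^2 + x - 2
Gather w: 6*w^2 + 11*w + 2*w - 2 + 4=6*w^2 + 13*w + 2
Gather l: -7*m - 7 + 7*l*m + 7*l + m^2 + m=l*(7*m + 7) + m^2 - 6*m - 7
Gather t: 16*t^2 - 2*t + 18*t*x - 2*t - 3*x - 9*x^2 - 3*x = 16*t^2 + t*(18*x - 4) - 9*x^2 - 6*x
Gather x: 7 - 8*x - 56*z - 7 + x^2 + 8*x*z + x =x^2 + x*(8*z - 7) - 56*z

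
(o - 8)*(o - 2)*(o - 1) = o^3 - 11*o^2 + 26*o - 16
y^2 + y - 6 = (y - 2)*(y + 3)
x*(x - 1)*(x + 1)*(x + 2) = x^4 + 2*x^3 - x^2 - 2*x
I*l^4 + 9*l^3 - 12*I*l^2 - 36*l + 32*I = (l - 2)*(l + 2)*(l - 8*I)*(I*l + 1)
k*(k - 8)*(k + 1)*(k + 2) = k^4 - 5*k^3 - 22*k^2 - 16*k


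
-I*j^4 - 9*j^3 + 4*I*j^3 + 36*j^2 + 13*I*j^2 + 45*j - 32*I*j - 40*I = (j - 5)*(j - 8*I)*(j - I)*(-I*j - I)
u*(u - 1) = u^2 - u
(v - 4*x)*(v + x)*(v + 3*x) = v^3 - 13*v*x^2 - 12*x^3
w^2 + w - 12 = (w - 3)*(w + 4)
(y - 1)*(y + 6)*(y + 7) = y^3 + 12*y^2 + 29*y - 42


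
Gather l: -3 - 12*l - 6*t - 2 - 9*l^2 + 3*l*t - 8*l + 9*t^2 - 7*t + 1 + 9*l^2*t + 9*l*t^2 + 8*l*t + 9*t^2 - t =l^2*(9*t - 9) + l*(9*t^2 + 11*t - 20) + 18*t^2 - 14*t - 4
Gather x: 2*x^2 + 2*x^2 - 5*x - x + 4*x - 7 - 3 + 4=4*x^2 - 2*x - 6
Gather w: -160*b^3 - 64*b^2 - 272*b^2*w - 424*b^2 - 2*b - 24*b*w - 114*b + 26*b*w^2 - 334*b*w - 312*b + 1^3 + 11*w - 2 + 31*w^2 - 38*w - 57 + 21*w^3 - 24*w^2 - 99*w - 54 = -160*b^3 - 488*b^2 - 428*b + 21*w^3 + w^2*(26*b + 7) + w*(-272*b^2 - 358*b - 126) - 112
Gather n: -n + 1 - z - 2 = -n - z - 1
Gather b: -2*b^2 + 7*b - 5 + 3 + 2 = -2*b^2 + 7*b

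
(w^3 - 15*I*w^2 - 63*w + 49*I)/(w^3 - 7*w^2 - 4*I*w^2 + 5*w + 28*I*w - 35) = (w^3 - 15*I*w^2 - 63*w + 49*I)/(w^3 - w^2*(7 + 4*I) + w*(5 + 28*I) - 35)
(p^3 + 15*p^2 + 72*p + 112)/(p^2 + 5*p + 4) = (p^2 + 11*p + 28)/(p + 1)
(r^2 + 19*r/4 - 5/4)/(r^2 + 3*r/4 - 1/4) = (r + 5)/(r + 1)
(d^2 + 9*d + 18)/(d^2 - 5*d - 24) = (d + 6)/(d - 8)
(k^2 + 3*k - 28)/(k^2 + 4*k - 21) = (k - 4)/(k - 3)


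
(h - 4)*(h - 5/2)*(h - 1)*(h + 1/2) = h^4 - 7*h^3 + 51*h^2/4 - 7*h/4 - 5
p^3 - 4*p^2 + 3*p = p*(p - 3)*(p - 1)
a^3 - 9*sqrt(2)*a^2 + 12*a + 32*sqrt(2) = (a - 8*sqrt(2))*(a - 2*sqrt(2))*(a + sqrt(2))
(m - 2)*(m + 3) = m^2 + m - 6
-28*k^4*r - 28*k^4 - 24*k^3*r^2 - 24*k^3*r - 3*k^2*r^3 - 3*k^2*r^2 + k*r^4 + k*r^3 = (-7*k + r)*(2*k + r)^2*(k*r + k)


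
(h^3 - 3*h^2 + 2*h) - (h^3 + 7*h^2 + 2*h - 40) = 40 - 10*h^2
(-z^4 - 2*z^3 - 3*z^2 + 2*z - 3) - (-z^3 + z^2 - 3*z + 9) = -z^4 - z^3 - 4*z^2 + 5*z - 12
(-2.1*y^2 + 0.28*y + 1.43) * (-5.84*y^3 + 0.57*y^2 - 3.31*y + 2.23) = 12.264*y^5 - 2.8322*y^4 - 1.2406*y^3 - 4.7947*y^2 - 4.1089*y + 3.1889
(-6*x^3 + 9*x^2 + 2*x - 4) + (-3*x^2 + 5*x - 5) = -6*x^3 + 6*x^2 + 7*x - 9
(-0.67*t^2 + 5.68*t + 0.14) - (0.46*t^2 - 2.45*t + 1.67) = -1.13*t^2 + 8.13*t - 1.53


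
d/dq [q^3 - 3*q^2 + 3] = 3*q*(q - 2)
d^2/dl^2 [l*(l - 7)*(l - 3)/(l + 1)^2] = 8*(11*l - 13)/(l^4 + 4*l^3 + 6*l^2 + 4*l + 1)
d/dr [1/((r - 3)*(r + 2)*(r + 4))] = (-(r - 3)*(r + 2) - (r - 3)*(r + 4) - (r + 2)*(r + 4))/((r - 3)^2*(r + 2)^2*(r + 4)^2)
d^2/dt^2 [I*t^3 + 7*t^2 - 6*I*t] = 6*I*t + 14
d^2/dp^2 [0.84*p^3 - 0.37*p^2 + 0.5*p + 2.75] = 5.04*p - 0.74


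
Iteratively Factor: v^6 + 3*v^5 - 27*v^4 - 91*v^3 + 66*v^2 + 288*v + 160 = (v - 5)*(v^5 + 8*v^4 + 13*v^3 - 26*v^2 - 64*v - 32) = (v - 5)*(v + 4)*(v^4 + 4*v^3 - 3*v^2 - 14*v - 8) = (v - 5)*(v + 4)^2*(v^3 - 3*v - 2) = (v - 5)*(v - 2)*(v + 4)^2*(v^2 + 2*v + 1) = (v - 5)*(v - 2)*(v + 1)*(v + 4)^2*(v + 1)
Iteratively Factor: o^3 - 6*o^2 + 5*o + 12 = (o - 4)*(o^2 - 2*o - 3) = (o - 4)*(o - 3)*(o + 1)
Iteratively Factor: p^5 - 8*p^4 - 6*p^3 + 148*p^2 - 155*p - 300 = (p - 5)*(p^4 - 3*p^3 - 21*p^2 + 43*p + 60) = (p - 5)*(p - 3)*(p^3 - 21*p - 20) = (p - 5)*(p - 3)*(p + 1)*(p^2 - p - 20) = (p - 5)*(p - 3)*(p + 1)*(p + 4)*(p - 5)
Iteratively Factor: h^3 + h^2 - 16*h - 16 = (h - 4)*(h^2 + 5*h + 4) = (h - 4)*(h + 1)*(h + 4)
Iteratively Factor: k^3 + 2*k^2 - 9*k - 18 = (k + 2)*(k^2 - 9) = (k - 3)*(k + 2)*(k + 3)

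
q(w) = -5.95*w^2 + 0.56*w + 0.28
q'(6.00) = -70.84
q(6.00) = -210.56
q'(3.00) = -35.14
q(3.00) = -51.59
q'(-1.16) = 14.36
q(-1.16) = -8.38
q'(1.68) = -19.43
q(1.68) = -15.57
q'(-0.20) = 2.94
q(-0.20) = -0.07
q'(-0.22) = 3.18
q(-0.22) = -0.13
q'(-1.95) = 23.76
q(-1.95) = -23.44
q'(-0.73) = 9.25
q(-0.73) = -3.30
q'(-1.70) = 20.79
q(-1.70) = -17.87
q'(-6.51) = 78.03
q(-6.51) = -255.53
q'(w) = 0.56 - 11.9*w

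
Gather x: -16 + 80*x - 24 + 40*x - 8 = 120*x - 48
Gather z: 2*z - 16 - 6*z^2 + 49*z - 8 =-6*z^2 + 51*z - 24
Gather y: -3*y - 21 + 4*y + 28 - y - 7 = 0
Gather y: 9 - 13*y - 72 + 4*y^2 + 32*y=4*y^2 + 19*y - 63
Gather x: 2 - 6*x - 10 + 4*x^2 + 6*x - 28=4*x^2 - 36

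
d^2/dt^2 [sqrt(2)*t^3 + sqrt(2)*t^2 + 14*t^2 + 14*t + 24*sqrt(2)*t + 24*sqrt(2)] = 6*sqrt(2)*t + 2*sqrt(2) + 28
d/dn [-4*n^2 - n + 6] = -8*n - 1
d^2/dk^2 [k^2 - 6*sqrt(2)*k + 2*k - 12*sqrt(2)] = 2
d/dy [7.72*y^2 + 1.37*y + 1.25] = 15.44*y + 1.37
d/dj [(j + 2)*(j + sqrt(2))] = 2*j + sqrt(2) + 2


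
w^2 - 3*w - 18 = (w - 6)*(w + 3)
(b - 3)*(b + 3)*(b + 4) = b^3 + 4*b^2 - 9*b - 36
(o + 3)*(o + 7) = o^2 + 10*o + 21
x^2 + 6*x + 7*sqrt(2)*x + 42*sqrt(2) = (x + 6)*(x + 7*sqrt(2))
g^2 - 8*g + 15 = (g - 5)*(g - 3)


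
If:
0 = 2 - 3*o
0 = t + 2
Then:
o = 2/3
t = -2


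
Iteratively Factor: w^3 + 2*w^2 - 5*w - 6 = (w - 2)*(w^2 + 4*w + 3) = (w - 2)*(w + 1)*(w + 3)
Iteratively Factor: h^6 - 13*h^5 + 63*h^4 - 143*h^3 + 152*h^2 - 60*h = (h)*(h^5 - 13*h^4 + 63*h^3 - 143*h^2 + 152*h - 60) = h*(h - 2)*(h^4 - 11*h^3 + 41*h^2 - 61*h + 30) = h*(h - 5)*(h - 2)*(h^3 - 6*h^2 + 11*h - 6) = h*(h - 5)*(h - 3)*(h - 2)*(h^2 - 3*h + 2) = h*(h - 5)*(h - 3)*(h - 2)*(h - 1)*(h - 2)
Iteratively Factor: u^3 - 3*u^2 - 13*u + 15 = (u + 3)*(u^2 - 6*u + 5) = (u - 1)*(u + 3)*(u - 5)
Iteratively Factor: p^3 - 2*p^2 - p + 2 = (p + 1)*(p^2 - 3*p + 2) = (p - 2)*(p + 1)*(p - 1)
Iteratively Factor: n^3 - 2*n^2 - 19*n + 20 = (n - 1)*(n^2 - n - 20) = (n - 5)*(n - 1)*(n + 4)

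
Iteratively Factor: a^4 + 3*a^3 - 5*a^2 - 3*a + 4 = (a + 1)*(a^3 + 2*a^2 - 7*a + 4) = (a - 1)*(a + 1)*(a^2 + 3*a - 4) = (a - 1)^2*(a + 1)*(a + 4)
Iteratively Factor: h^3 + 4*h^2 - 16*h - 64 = (h + 4)*(h^2 - 16) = (h + 4)^2*(h - 4)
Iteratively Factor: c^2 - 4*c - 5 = (c + 1)*(c - 5)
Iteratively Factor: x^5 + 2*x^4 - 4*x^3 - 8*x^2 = (x)*(x^4 + 2*x^3 - 4*x^2 - 8*x) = x*(x - 2)*(x^3 + 4*x^2 + 4*x) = x*(x - 2)*(x + 2)*(x^2 + 2*x) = x^2*(x - 2)*(x + 2)*(x + 2)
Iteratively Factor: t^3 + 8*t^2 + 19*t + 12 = (t + 1)*(t^2 + 7*t + 12) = (t + 1)*(t + 3)*(t + 4)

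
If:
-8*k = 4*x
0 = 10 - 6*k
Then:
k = 5/3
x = -10/3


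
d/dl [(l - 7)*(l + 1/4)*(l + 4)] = 3*l^2 - 11*l/2 - 115/4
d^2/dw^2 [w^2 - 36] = 2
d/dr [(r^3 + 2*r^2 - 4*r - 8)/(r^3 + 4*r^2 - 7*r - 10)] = 2*(r^2 + r - 2)/(r^4 + 12*r^3 + 46*r^2 + 60*r + 25)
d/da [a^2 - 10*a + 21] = 2*a - 10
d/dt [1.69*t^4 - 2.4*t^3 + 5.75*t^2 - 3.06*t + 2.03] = 6.76*t^3 - 7.2*t^2 + 11.5*t - 3.06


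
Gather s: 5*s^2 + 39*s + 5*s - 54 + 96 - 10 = 5*s^2 + 44*s + 32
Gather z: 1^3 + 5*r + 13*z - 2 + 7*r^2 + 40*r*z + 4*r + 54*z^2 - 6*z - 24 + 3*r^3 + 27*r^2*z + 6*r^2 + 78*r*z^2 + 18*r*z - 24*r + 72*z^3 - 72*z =3*r^3 + 13*r^2 - 15*r + 72*z^3 + z^2*(78*r + 54) + z*(27*r^2 + 58*r - 65) - 25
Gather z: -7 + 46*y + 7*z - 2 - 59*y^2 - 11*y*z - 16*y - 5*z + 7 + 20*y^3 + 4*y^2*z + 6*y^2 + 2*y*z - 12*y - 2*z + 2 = 20*y^3 - 53*y^2 + 18*y + z*(4*y^2 - 9*y)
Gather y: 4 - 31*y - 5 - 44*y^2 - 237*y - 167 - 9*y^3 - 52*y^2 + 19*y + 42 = -9*y^3 - 96*y^2 - 249*y - 126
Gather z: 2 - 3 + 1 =0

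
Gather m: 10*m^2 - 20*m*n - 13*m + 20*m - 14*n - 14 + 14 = 10*m^2 + m*(7 - 20*n) - 14*n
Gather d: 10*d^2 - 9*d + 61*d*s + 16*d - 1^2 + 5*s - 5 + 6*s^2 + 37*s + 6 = 10*d^2 + d*(61*s + 7) + 6*s^2 + 42*s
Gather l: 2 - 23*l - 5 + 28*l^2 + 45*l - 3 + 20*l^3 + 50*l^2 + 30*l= 20*l^3 + 78*l^2 + 52*l - 6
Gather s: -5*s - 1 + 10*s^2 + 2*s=10*s^2 - 3*s - 1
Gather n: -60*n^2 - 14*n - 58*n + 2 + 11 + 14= -60*n^2 - 72*n + 27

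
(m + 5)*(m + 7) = m^2 + 12*m + 35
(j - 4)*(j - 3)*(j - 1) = j^3 - 8*j^2 + 19*j - 12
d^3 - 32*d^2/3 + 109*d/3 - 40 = (d - 5)*(d - 3)*(d - 8/3)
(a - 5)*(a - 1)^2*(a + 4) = a^4 - 3*a^3 - 17*a^2 + 39*a - 20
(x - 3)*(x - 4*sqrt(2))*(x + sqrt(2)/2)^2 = x^4 - 3*sqrt(2)*x^3 - 3*x^3 - 15*x^2/2 + 9*sqrt(2)*x^2 - 2*sqrt(2)*x + 45*x/2 + 6*sqrt(2)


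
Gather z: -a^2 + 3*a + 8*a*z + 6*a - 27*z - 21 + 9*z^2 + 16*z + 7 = -a^2 + 9*a + 9*z^2 + z*(8*a - 11) - 14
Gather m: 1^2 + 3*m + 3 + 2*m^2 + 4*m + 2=2*m^2 + 7*m + 6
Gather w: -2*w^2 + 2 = 2 - 2*w^2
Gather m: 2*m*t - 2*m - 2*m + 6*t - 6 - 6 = m*(2*t - 4) + 6*t - 12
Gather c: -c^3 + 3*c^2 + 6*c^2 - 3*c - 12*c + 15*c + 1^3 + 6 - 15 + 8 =-c^3 + 9*c^2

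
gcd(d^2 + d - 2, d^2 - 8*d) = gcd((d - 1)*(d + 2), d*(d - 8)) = 1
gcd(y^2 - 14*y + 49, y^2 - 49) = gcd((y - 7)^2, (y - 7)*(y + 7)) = y - 7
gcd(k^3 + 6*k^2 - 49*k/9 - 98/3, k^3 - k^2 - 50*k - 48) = k + 6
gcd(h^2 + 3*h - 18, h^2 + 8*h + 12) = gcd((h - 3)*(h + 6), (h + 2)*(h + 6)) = h + 6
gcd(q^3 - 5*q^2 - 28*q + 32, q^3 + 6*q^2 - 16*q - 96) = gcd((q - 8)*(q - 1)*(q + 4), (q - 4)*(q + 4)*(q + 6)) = q + 4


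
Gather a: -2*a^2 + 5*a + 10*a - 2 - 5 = -2*a^2 + 15*a - 7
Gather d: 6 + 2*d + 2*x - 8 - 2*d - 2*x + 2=0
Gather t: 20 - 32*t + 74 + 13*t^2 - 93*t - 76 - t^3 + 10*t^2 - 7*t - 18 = -t^3 + 23*t^2 - 132*t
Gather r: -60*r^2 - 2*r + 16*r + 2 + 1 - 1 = -60*r^2 + 14*r + 2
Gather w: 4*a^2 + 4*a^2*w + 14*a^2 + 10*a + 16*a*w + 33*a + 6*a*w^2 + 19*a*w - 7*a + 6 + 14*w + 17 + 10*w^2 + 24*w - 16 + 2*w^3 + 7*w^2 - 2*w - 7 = 18*a^2 + 36*a + 2*w^3 + w^2*(6*a + 17) + w*(4*a^2 + 35*a + 36)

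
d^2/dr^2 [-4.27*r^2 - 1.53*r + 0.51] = -8.54000000000000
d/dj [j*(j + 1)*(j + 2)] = 3*j^2 + 6*j + 2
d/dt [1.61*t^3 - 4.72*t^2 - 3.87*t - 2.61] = 4.83*t^2 - 9.44*t - 3.87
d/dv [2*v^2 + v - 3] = 4*v + 1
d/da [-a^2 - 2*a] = -2*a - 2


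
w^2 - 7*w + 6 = (w - 6)*(w - 1)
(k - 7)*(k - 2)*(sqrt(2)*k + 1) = sqrt(2)*k^3 - 9*sqrt(2)*k^2 + k^2 - 9*k + 14*sqrt(2)*k + 14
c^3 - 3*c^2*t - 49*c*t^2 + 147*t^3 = (c - 7*t)*(c - 3*t)*(c + 7*t)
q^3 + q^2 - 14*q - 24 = (q - 4)*(q + 2)*(q + 3)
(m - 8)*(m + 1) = m^2 - 7*m - 8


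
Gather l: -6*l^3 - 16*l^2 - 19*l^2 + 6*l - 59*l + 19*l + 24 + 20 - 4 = -6*l^3 - 35*l^2 - 34*l + 40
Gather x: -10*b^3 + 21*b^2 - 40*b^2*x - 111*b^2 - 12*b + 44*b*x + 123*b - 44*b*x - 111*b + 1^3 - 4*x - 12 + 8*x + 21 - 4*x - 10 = -10*b^3 - 40*b^2*x - 90*b^2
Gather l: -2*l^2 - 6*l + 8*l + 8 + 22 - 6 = -2*l^2 + 2*l + 24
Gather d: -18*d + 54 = 54 - 18*d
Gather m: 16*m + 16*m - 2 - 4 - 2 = 32*m - 8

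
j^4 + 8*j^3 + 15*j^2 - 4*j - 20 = (j - 1)*(j + 2)^2*(j + 5)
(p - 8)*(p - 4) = p^2 - 12*p + 32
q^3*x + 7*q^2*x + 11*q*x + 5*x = (q + 1)*(q + 5)*(q*x + x)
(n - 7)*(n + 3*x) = n^2 + 3*n*x - 7*n - 21*x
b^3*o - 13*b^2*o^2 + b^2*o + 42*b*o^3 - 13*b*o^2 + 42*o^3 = (b - 7*o)*(b - 6*o)*(b*o + o)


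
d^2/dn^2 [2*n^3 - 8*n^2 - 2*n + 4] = 12*n - 16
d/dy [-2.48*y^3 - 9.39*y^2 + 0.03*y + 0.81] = -7.44*y^2 - 18.78*y + 0.03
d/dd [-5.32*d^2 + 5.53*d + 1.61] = 5.53 - 10.64*d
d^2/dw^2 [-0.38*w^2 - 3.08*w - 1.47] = -0.760000000000000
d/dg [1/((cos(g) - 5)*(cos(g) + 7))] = 2*(cos(g) + 1)*sin(g)/((cos(g) - 5)^2*(cos(g) + 7)^2)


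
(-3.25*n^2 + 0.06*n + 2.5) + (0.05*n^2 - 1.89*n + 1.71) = -3.2*n^2 - 1.83*n + 4.21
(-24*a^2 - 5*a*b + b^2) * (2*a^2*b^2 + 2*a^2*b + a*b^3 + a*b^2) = -48*a^4*b^2 - 48*a^4*b - 34*a^3*b^3 - 34*a^3*b^2 - 3*a^2*b^4 - 3*a^2*b^3 + a*b^5 + a*b^4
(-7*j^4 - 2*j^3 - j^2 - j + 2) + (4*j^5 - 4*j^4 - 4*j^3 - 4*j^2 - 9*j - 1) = 4*j^5 - 11*j^4 - 6*j^3 - 5*j^2 - 10*j + 1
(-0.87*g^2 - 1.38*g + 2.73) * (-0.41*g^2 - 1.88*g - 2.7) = 0.3567*g^4 + 2.2014*g^3 + 3.8241*g^2 - 1.4064*g - 7.371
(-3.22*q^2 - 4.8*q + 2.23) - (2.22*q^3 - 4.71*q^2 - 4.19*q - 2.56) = -2.22*q^3 + 1.49*q^2 - 0.609999999999999*q + 4.79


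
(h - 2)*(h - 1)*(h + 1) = h^3 - 2*h^2 - h + 2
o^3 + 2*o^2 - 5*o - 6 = (o - 2)*(o + 1)*(o + 3)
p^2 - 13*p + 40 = (p - 8)*(p - 5)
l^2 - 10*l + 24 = (l - 6)*(l - 4)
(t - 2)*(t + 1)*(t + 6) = t^3 + 5*t^2 - 8*t - 12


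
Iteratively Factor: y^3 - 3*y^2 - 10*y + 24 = (y + 3)*(y^2 - 6*y + 8) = (y - 4)*(y + 3)*(y - 2)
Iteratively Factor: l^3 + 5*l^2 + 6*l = (l + 3)*(l^2 + 2*l) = (l + 2)*(l + 3)*(l)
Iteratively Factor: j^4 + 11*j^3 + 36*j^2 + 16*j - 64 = (j - 1)*(j^3 + 12*j^2 + 48*j + 64) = (j - 1)*(j + 4)*(j^2 + 8*j + 16) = (j - 1)*(j + 4)^2*(j + 4)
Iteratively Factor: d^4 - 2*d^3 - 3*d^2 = (d + 1)*(d^3 - 3*d^2) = d*(d + 1)*(d^2 - 3*d) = d*(d - 3)*(d + 1)*(d)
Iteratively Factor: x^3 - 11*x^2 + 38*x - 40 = (x - 5)*(x^2 - 6*x + 8) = (x - 5)*(x - 2)*(x - 4)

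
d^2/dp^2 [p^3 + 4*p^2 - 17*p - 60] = 6*p + 8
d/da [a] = 1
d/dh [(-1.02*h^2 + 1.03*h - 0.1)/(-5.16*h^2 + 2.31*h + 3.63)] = (2.9586*h^2 - 8.4372*h + 3.9699)/(26.6256*h^4 - 23.8392*h^3 - 32.1255*h^2 + 16.7706*h + 13.1769)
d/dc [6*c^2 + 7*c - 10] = 12*c + 7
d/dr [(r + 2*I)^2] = 2*r + 4*I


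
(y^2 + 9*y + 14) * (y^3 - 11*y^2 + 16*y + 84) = y^5 - 2*y^4 - 69*y^3 + 74*y^2 + 980*y + 1176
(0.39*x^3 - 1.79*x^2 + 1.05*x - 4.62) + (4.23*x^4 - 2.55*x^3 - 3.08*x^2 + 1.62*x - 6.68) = 4.23*x^4 - 2.16*x^3 - 4.87*x^2 + 2.67*x - 11.3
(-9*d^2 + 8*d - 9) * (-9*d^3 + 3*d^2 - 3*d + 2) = 81*d^5 - 99*d^4 + 132*d^3 - 69*d^2 + 43*d - 18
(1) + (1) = 2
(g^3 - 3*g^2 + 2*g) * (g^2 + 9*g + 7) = g^5 + 6*g^4 - 18*g^3 - 3*g^2 + 14*g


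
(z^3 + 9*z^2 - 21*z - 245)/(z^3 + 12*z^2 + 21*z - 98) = (z - 5)/(z - 2)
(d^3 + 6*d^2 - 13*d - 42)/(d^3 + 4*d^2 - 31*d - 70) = (d - 3)/(d - 5)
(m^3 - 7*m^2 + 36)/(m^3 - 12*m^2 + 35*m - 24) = (m^2 - 4*m - 12)/(m^2 - 9*m + 8)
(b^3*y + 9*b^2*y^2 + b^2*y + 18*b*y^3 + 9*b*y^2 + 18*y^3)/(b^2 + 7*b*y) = y*(b^3 + 9*b^2*y + b^2 + 18*b*y^2 + 9*b*y + 18*y^2)/(b*(b + 7*y))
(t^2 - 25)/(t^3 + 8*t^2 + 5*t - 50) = (t - 5)/(t^2 + 3*t - 10)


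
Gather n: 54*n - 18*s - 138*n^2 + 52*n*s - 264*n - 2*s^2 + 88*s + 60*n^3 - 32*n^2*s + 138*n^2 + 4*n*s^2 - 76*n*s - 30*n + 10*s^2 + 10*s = 60*n^3 - 32*n^2*s + n*(4*s^2 - 24*s - 240) + 8*s^2 + 80*s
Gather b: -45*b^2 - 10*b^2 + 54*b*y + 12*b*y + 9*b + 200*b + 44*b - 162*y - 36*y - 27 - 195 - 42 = -55*b^2 + b*(66*y + 253) - 198*y - 264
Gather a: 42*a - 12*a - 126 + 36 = 30*a - 90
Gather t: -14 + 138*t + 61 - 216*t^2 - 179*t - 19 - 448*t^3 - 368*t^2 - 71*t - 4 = -448*t^3 - 584*t^2 - 112*t + 24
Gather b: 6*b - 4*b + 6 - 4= 2*b + 2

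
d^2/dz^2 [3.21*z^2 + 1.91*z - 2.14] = 6.42000000000000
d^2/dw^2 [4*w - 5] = 0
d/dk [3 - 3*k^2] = -6*k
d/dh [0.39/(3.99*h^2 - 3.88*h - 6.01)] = (1.5132 - 3.1122*h)/(-3.99*h^2 + 3.88*h + 6.01)^2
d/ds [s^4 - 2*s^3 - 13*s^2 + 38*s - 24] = 4*s^3 - 6*s^2 - 26*s + 38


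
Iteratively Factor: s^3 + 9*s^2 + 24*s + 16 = (s + 4)*(s^2 + 5*s + 4) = (s + 1)*(s + 4)*(s + 4)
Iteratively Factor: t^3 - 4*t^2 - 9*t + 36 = (t - 4)*(t^2 - 9) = (t - 4)*(t - 3)*(t + 3)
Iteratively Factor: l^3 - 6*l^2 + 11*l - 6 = (l - 2)*(l^2 - 4*l + 3) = (l - 3)*(l - 2)*(l - 1)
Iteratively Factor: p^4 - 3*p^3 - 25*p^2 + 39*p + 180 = (p - 5)*(p^3 + 2*p^2 - 15*p - 36) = (p - 5)*(p - 4)*(p^2 + 6*p + 9) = (p - 5)*(p - 4)*(p + 3)*(p + 3)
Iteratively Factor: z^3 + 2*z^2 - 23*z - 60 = (z + 3)*(z^2 - z - 20) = (z + 3)*(z + 4)*(z - 5)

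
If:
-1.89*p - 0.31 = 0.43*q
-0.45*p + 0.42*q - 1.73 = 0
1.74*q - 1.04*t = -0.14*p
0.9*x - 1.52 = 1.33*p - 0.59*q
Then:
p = -0.89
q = 3.17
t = 5.19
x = -1.70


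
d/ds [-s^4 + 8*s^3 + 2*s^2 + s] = -4*s^3 + 24*s^2 + 4*s + 1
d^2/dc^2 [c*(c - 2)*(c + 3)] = 6*c + 2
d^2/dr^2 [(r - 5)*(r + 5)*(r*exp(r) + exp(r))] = (r^3 + 7*r^2 - 15*r - 73)*exp(r)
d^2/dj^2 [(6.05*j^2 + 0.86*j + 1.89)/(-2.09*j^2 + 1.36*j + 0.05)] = (-41.906172*j^3 - 53.327604*j^2 + 31.693596*j - 7.299788)/(9.129329*j^6 - 17.821848*j^5 + 10.941777*j^4 - 1.662736*j^3 - 0.261765*j^2 - 0.0102*j - 0.000125)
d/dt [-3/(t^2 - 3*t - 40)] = 3*(2*t - 3)/(-t^2 + 3*t + 40)^2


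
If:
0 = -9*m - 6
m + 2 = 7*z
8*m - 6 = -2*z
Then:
No Solution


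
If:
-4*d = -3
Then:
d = 3/4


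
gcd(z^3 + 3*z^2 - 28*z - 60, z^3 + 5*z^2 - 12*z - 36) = z^2 + 8*z + 12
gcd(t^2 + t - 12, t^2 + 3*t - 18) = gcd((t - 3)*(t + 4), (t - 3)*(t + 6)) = t - 3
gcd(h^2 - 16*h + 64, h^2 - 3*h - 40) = h - 8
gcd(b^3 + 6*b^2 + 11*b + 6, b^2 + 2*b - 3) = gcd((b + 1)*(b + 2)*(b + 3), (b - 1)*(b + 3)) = b + 3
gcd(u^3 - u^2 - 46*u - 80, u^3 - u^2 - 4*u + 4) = u + 2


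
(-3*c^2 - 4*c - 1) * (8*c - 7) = -24*c^3 - 11*c^2 + 20*c + 7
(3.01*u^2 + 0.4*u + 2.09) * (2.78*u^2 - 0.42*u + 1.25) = 8.3678*u^4 - 0.1522*u^3 + 9.4047*u^2 - 0.3778*u + 2.6125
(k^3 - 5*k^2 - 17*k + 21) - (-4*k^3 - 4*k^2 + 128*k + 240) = 5*k^3 - k^2 - 145*k - 219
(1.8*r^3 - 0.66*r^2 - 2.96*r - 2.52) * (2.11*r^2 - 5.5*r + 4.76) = 3.798*r^5 - 11.2926*r^4 + 5.9524*r^3 + 7.8212*r^2 - 0.2296*r - 11.9952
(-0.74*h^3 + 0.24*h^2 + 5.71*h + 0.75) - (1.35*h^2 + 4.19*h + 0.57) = -0.74*h^3 - 1.11*h^2 + 1.52*h + 0.18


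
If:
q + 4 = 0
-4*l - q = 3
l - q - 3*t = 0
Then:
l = 1/4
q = -4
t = 17/12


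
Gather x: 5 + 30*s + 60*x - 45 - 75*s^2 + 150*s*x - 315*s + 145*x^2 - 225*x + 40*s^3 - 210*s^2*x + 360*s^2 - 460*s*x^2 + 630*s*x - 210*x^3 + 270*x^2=40*s^3 + 285*s^2 - 285*s - 210*x^3 + x^2*(415 - 460*s) + x*(-210*s^2 + 780*s - 165) - 40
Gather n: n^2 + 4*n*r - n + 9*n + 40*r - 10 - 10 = n^2 + n*(4*r + 8) + 40*r - 20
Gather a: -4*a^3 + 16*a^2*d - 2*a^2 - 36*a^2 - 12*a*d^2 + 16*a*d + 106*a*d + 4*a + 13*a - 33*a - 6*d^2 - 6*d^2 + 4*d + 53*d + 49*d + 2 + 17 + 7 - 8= -4*a^3 + a^2*(16*d - 38) + a*(-12*d^2 + 122*d - 16) - 12*d^2 + 106*d + 18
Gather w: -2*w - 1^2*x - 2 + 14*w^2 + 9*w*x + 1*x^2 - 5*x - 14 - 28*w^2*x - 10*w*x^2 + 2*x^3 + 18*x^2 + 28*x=w^2*(14 - 28*x) + w*(-10*x^2 + 9*x - 2) + 2*x^3 + 19*x^2 + 22*x - 16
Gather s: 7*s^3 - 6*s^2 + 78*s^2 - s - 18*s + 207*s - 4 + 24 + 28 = 7*s^3 + 72*s^2 + 188*s + 48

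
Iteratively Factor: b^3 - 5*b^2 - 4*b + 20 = (b - 2)*(b^2 - 3*b - 10) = (b - 5)*(b - 2)*(b + 2)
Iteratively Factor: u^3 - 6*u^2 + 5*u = (u - 5)*(u^2 - u) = u*(u - 5)*(u - 1)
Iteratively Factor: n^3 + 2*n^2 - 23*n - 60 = (n - 5)*(n^2 + 7*n + 12) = (n - 5)*(n + 3)*(n + 4)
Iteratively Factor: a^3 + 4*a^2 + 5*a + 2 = (a + 1)*(a^2 + 3*a + 2) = (a + 1)^2*(a + 2)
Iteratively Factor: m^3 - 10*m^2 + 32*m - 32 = (m - 4)*(m^2 - 6*m + 8) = (m - 4)^2*(m - 2)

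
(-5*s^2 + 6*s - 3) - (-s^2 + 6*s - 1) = -4*s^2 - 2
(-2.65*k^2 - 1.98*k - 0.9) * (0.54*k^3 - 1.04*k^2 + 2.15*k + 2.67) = -1.431*k^5 + 1.6868*k^4 - 4.1243*k^3 - 10.3965*k^2 - 7.2216*k - 2.403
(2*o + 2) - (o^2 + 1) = -o^2 + 2*o + 1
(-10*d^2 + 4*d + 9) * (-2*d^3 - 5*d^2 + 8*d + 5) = 20*d^5 + 42*d^4 - 118*d^3 - 63*d^2 + 92*d + 45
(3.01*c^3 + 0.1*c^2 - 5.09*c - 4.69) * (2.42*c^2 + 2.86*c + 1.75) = 7.2842*c^5 + 8.8506*c^4 - 6.7643*c^3 - 25.7322*c^2 - 22.3209*c - 8.2075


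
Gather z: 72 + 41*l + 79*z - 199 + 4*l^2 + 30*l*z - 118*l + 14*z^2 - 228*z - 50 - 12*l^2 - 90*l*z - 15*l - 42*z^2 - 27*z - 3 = -8*l^2 - 92*l - 28*z^2 + z*(-60*l - 176) - 180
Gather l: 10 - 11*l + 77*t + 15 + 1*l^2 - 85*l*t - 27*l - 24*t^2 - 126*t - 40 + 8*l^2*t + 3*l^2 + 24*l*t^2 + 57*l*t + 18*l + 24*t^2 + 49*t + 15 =l^2*(8*t + 4) + l*(24*t^2 - 28*t - 20)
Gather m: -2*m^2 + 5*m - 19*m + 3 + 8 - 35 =-2*m^2 - 14*m - 24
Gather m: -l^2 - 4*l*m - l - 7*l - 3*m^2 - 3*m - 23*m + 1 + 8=-l^2 - 8*l - 3*m^2 + m*(-4*l - 26) + 9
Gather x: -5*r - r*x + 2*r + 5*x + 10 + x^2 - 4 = -3*r + x^2 + x*(5 - r) + 6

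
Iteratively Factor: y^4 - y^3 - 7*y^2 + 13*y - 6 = (y - 1)*(y^3 - 7*y + 6) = (y - 1)*(y + 3)*(y^2 - 3*y + 2) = (y - 2)*(y - 1)*(y + 3)*(y - 1)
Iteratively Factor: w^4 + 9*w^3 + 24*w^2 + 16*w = (w + 4)*(w^3 + 5*w^2 + 4*w) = (w + 1)*(w + 4)*(w^2 + 4*w) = w*(w + 1)*(w + 4)*(w + 4)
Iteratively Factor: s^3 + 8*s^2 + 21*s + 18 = (s + 3)*(s^2 + 5*s + 6) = (s + 2)*(s + 3)*(s + 3)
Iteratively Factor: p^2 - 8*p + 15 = (p - 5)*(p - 3)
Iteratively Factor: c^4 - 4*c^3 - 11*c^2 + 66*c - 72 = (c - 2)*(c^3 - 2*c^2 - 15*c + 36) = (c - 3)*(c - 2)*(c^2 + c - 12) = (c - 3)^2*(c - 2)*(c + 4)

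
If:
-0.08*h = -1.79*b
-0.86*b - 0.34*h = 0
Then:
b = 0.00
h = 0.00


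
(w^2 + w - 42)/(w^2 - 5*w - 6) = (w + 7)/(w + 1)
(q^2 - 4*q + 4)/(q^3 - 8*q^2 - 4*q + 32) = (q - 2)/(q^2 - 6*q - 16)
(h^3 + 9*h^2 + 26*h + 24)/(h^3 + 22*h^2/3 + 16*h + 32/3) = 3*(h + 3)/(3*h + 4)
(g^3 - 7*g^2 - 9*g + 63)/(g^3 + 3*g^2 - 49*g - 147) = (g - 3)/(g + 7)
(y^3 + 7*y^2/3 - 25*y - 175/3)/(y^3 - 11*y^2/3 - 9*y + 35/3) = (y + 5)/(y - 1)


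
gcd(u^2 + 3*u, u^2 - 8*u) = u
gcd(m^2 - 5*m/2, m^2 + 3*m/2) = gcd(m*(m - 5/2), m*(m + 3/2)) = m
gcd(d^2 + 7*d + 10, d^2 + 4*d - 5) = d + 5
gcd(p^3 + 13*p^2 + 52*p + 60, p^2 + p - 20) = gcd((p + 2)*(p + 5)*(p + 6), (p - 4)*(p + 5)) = p + 5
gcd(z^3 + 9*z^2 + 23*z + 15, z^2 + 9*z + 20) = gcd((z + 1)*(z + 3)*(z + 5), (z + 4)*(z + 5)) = z + 5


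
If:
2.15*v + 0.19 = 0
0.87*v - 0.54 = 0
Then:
No Solution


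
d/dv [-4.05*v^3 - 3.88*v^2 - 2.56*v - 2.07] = -12.15*v^2 - 7.76*v - 2.56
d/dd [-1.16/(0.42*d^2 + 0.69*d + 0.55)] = (0.9744*d + 0.8004)/(0.42*d^2 + 0.69*d + 0.55)^2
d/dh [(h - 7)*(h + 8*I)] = 2*h - 7 + 8*I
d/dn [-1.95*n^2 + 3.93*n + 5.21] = 3.93 - 3.9*n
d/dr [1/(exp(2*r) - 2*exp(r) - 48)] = 2*(1 - exp(r))*exp(r)/(-exp(2*r) + 2*exp(r) + 48)^2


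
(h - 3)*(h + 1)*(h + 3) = h^3 + h^2 - 9*h - 9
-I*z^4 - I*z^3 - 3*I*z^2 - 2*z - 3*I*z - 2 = (z - I)^2*(z + 2*I)*(-I*z - I)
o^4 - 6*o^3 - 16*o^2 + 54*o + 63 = (o - 7)*(o - 3)*(o + 1)*(o + 3)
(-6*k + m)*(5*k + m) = -30*k^2 - k*m + m^2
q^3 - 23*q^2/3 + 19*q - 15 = (q - 3)^2*(q - 5/3)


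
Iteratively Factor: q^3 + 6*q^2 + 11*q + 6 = (q + 2)*(q^2 + 4*q + 3) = (q + 2)*(q + 3)*(q + 1)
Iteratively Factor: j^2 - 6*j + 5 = (j - 5)*(j - 1)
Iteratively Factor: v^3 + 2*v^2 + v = (v)*(v^2 + 2*v + 1) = v*(v + 1)*(v + 1)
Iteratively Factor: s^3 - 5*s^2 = (s - 5)*(s^2) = s*(s - 5)*(s)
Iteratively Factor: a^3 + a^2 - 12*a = (a)*(a^2 + a - 12) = a*(a - 3)*(a + 4)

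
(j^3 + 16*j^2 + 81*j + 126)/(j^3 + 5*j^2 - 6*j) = (j^2 + 10*j + 21)/(j*(j - 1))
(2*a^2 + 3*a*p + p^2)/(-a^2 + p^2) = (2*a + p)/(-a + p)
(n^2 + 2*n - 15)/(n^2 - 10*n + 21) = (n + 5)/(n - 7)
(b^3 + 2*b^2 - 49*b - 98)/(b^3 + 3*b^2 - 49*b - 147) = (b + 2)/(b + 3)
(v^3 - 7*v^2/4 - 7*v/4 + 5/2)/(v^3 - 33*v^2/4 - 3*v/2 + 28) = (4*v^2 + v - 5)/(4*v^2 - 25*v - 56)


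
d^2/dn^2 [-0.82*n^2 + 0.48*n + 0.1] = -1.64000000000000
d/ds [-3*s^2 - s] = -6*s - 1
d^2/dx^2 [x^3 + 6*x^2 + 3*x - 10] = 6*x + 12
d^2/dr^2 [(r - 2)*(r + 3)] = 2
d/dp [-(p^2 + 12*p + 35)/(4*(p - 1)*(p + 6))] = (7*p^2 + 82*p + 247)/(4*(p^4 + 10*p^3 + 13*p^2 - 60*p + 36))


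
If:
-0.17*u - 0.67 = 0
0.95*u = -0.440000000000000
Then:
No Solution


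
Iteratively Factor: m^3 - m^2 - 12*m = (m + 3)*(m^2 - 4*m) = (m - 4)*(m + 3)*(m)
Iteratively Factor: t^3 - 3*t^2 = (t - 3)*(t^2) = t*(t - 3)*(t)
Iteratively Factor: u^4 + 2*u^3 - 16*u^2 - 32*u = (u - 4)*(u^3 + 6*u^2 + 8*u) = (u - 4)*(u + 2)*(u^2 + 4*u) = u*(u - 4)*(u + 2)*(u + 4)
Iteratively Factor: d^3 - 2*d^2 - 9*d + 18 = (d - 3)*(d^2 + d - 6) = (d - 3)*(d + 3)*(d - 2)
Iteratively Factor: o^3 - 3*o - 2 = (o - 2)*(o^2 + 2*o + 1) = (o - 2)*(o + 1)*(o + 1)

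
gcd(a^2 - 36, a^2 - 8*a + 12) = a - 6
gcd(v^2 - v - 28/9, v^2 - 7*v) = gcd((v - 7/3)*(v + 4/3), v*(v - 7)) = 1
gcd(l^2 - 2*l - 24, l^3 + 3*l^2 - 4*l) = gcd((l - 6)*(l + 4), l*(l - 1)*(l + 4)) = l + 4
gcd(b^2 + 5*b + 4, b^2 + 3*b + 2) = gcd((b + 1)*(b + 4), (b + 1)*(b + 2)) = b + 1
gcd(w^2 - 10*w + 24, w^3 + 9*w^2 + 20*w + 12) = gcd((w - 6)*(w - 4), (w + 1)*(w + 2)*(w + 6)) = 1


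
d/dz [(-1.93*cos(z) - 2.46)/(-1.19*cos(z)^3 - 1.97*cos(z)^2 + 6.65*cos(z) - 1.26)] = (4.5934*cos(z)^3 + 12.5843*cos(z)^2 + 9.6924*cos(z) - 18.7908)*sin(z)/(1.4161*cos(z)^6 + 4.6886*cos(z)^5 - 11.9461*cos(z)^4 - 23.2022*cos(z)^3 + 49.1869*cos(z)^2 - 16.758*cos(z) + 1.5876)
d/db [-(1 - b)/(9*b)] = 1/(9*b^2)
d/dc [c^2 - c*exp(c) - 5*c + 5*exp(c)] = -c*exp(c) + 2*c + 4*exp(c) - 5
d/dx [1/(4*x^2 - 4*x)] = (1 - 2*x)/(4*x^2*(x - 1)^2)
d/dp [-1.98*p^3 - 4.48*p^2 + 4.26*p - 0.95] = -5.94*p^2 - 8.96*p + 4.26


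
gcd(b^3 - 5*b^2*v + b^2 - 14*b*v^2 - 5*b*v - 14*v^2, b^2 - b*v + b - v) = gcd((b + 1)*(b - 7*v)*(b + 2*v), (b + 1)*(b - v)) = b + 1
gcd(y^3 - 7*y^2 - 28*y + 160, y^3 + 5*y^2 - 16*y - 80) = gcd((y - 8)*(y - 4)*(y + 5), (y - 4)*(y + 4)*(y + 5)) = y^2 + y - 20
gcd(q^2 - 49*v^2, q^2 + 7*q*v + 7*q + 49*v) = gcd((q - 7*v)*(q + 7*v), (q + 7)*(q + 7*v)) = q + 7*v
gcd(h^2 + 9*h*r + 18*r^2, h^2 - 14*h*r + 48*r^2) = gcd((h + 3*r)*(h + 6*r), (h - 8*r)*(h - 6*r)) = 1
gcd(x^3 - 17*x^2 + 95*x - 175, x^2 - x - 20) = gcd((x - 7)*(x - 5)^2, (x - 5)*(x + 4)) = x - 5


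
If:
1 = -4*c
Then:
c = -1/4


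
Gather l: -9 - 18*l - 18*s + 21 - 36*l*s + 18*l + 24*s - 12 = -36*l*s + 6*s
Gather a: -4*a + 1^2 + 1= 2 - 4*a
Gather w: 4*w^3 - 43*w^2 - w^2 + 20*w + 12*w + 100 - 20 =4*w^3 - 44*w^2 + 32*w + 80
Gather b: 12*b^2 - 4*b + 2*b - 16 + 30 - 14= 12*b^2 - 2*b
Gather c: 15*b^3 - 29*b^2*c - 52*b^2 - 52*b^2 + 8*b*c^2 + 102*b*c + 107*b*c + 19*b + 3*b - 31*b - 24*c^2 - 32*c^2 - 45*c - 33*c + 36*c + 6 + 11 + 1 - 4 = 15*b^3 - 104*b^2 - 9*b + c^2*(8*b - 56) + c*(-29*b^2 + 209*b - 42) + 14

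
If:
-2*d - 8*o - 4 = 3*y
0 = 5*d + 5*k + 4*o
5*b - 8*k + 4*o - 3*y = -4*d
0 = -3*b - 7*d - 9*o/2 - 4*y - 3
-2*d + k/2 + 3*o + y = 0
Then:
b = 16556/16265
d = -6788/16265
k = 9084/16265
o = -574/3253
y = -9508/16265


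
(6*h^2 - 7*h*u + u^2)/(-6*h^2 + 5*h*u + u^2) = (-6*h + u)/(6*h + u)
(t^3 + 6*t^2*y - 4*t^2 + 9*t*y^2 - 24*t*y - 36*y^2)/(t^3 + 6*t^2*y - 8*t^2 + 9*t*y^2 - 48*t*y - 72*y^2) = (t - 4)/(t - 8)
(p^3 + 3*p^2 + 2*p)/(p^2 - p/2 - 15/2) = 2*p*(p^2 + 3*p + 2)/(2*p^2 - p - 15)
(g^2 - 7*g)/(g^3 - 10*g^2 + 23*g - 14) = g/(g^2 - 3*g + 2)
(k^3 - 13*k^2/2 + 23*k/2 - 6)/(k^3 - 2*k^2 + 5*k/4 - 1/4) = 2*(2*k^2 - 11*k + 12)/(4*k^2 - 4*k + 1)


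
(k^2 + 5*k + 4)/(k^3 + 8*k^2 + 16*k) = (k + 1)/(k*(k + 4))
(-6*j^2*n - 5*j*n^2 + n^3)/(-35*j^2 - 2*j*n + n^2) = n*(6*j^2 + 5*j*n - n^2)/(35*j^2 + 2*j*n - n^2)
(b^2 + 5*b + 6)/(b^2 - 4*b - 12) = (b + 3)/(b - 6)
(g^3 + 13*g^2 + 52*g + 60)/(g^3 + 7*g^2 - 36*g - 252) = (g^2 + 7*g + 10)/(g^2 + g - 42)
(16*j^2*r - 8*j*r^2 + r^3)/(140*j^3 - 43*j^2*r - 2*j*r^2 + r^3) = r*(-4*j + r)/(-35*j^2 + 2*j*r + r^2)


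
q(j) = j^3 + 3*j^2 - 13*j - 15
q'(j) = 3*j^2 + 6*j - 13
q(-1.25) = 3.98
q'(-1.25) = -15.81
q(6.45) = 294.29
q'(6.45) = 150.51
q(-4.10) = 19.81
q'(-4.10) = 12.83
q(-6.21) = -58.06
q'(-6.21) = 65.43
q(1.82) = -22.69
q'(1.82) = 7.86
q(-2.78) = 22.84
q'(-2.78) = -6.49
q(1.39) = -24.59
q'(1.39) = 1.14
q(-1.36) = 5.71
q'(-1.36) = -15.61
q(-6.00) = -45.00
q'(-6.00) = 59.00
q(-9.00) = -384.00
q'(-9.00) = 176.00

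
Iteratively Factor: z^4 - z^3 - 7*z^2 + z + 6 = (z + 1)*(z^3 - 2*z^2 - 5*z + 6) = (z + 1)*(z + 2)*(z^2 - 4*z + 3) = (z - 3)*(z + 1)*(z + 2)*(z - 1)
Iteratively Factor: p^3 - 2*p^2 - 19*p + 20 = (p - 1)*(p^2 - p - 20) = (p - 1)*(p + 4)*(p - 5)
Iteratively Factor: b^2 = (b)*(b)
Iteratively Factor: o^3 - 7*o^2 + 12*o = (o - 3)*(o^2 - 4*o) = o*(o - 3)*(o - 4)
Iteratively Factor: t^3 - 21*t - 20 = (t + 4)*(t^2 - 4*t - 5) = (t + 1)*(t + 4)*(t - 5)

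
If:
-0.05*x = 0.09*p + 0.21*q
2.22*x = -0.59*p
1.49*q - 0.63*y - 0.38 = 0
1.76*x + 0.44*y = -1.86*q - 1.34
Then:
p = 0.70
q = -0.26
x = -0.19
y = -1.21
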